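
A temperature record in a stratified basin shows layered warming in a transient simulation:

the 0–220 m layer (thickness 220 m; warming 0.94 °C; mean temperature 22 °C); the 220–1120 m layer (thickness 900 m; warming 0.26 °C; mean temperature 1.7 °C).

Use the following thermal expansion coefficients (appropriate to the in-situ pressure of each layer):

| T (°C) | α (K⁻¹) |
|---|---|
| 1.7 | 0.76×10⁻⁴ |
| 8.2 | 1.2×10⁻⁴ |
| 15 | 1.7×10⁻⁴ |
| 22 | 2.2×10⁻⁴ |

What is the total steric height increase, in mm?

Δh ≈ 63.3 mm

Layer 1 at 22 °C → α = 2.2×10⁻⁴ K⁻¹
Layer 2 at 1.7 °C → α = 0.76×10⁻⁴ K⁻¹
Layer 1: 2.2×10⁻⁴ × 0.94 × 220 = 0.045496 m
Layer 2: 900 × 0.26 × 0.76×10⁻⁴ = 0.017784 m
Δh = 0.045496 + 0.017784 = 0.06328 m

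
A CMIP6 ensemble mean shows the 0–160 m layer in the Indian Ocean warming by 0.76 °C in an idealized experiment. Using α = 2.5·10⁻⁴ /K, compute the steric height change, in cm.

Δh ≈ 3.0 cm

Δh = αΔT·H = 2.5×10⁻⁴ × 0.76 × 160 = 0.03040 m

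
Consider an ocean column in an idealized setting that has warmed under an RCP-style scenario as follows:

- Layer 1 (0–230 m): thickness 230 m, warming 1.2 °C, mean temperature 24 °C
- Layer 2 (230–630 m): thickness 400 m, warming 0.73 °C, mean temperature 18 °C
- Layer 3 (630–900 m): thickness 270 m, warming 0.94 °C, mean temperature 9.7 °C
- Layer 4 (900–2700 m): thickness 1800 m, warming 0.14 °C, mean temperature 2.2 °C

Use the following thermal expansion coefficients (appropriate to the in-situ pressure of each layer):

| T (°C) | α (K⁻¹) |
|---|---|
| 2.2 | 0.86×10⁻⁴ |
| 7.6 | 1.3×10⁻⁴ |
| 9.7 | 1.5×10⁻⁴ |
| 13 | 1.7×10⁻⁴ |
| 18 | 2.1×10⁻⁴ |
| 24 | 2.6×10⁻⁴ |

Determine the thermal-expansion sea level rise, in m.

0.19 m of thermosteric rise

Layer 1 at 24 °C → α = 2.6×10⁻⁴ K⁻¹
Layer 2 at 18 °C → α = 2.1×10⁻⁴ K⁻¹
Layer 3 at 9.7 °C → α = 1.5×10⁻⁴ K⁻¹
Layer 4 at 2.2 °C → α = 0.86×10⁻⁴ K⁻¹
0–230 m: 2.6×10⁻⁴ × 1.2 × 230 = 0.07176 m
230–630 m: 0.73 × 2.1×10⁻⁴ × 400 = 0.06132 m
Layer 3: 270 × 1.5×10⁻⁴ × 0.94 = 0.03807 m
900–2700 m: 0.14 × 0.86×10⁻⁴ × 1800 = 0.021672 m
Δh = 0.07176 + 0.06132 + 0.03807 + 0.021672 = 0.192822 m ≈ 0.19 m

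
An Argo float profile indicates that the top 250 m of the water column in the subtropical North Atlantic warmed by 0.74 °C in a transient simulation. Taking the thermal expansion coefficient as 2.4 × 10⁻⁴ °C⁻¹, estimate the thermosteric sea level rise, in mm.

Δh = αΔT·H = 2.4×10⁻⁴ × 0.74 × 250 = 0.04440 m

about 44.4 mm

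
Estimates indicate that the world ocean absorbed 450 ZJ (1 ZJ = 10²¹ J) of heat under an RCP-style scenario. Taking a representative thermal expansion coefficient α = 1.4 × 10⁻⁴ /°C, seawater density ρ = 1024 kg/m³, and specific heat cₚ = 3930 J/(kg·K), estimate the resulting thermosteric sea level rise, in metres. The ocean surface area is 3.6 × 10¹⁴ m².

Per unit area: Q = 450×10²¹ / (3.6×10¹⁴) = 1.25×10⁹ J/m²
Δh = αQ/(ρcₚ) = 1.4×10⁻⁴ × 1.25×10⁹ / (1024 × 3930) ≈ 0.043486 m

0.0435 m of thermosteric rise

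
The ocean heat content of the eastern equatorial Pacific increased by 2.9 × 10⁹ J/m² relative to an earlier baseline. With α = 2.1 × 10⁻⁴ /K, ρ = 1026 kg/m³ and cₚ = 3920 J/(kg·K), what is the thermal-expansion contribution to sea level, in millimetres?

Δh = αQ/(ρcₚ) = 2.1×10⁻⁴ × 2.9×10⁹ / (1026 × 3920) ≈ 0.15142 m

151 mm of thermosteric rise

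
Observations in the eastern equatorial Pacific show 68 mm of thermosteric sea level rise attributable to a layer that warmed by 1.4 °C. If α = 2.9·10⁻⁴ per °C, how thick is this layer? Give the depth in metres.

H = Δh/(αΔT) = 0.068 / (2.9×10⁻⁴ × 1.4) ≈ 167.5 m

about 170 m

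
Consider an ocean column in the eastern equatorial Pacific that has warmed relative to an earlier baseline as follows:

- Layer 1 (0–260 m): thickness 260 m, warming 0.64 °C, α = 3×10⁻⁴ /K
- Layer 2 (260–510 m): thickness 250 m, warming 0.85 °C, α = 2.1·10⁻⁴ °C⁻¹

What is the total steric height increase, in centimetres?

0–260 m: 260 × 3×10⁻⁴ × 0.64 = 0.04992 m
Layer 2: 2.1×10⁻⁴ × 0.85 × 250 = 0.044625 m
Δh = 0.04992 + 0.044625 = 0.094545 m ≈ 9.45 cm

about 9.45 cm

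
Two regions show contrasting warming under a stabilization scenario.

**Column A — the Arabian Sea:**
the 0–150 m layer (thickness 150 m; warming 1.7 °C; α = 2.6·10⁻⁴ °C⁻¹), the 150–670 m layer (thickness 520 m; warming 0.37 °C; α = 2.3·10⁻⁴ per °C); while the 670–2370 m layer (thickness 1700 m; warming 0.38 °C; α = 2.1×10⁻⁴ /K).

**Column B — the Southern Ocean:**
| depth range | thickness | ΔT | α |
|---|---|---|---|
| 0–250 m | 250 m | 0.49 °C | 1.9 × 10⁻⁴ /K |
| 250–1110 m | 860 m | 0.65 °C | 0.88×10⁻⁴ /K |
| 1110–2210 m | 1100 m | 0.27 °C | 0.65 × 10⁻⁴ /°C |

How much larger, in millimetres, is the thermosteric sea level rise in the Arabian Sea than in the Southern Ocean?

154 mm larger

A 2.6×10⁻⁴ × 150 × 1.7 = 0.06630 m
A Layer 2: 0.37 × 2.3×10⁻⁴ × 520 = 0.044252 m
A 670–2370 m: 2.1×10⁻⁴ × 1700 × 0.38 = 0.13566 m
A total: 0.246212 m
B Layer 1: 250 × 1.9×10⁻⁴ × 0.49 = 0.023275 m
B 860 × 0.88×10⁻⁴ × 0.65 = 0.049192 m
B 1110–2210 m: 0.27 × 1100 × 0.65×10⁻⁴ = 0.019305 m
B total: 0.091772 m
Difference: 0.246212 − 0.091772 = 0.15444 m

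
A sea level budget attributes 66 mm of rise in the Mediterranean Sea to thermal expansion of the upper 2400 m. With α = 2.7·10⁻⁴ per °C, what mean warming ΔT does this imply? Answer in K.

ΔT = Δh/(αH) = 0.066 / (2.7×10⁻⁴ × 2400) ≈ 0.1019 K

0.102 K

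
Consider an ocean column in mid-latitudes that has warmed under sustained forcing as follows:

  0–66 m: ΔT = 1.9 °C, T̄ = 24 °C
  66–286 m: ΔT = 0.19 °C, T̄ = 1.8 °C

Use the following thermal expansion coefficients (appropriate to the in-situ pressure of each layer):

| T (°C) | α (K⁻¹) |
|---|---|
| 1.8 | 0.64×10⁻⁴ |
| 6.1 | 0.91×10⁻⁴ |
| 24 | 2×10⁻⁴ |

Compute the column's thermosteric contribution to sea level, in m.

Layer 1 at 24 °C → α = 2×10⁻⁴ K⁻¹
Layer 2 at 1.8 °C → α = 0.64×10⁻⁴ K⁻¹
0–66 m: 1.9 × 2×10⁻⁴ × 66 = 0.02508 m
Layer 2: 220 × 0.19 × 0.64×10⁻⁴ = 0.0026752 m
Δh = 0.02508 + 0.0026752 = 0.0277552 m

Δh ≈ 0.028 m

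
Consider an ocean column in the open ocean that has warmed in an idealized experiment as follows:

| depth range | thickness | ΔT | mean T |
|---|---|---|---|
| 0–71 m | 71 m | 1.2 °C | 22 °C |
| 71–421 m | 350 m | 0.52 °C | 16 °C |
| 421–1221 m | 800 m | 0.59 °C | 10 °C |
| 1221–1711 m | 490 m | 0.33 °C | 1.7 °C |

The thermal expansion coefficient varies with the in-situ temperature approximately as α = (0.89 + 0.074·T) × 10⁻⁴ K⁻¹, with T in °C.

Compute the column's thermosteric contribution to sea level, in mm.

153 mm

Layer 1: α = (0.89 + 0.074×22)×10⁻⁴ = 2.518×10⁻⁴ K⁻¹
Layer 2: α = (0.89 + 0.074×16)×10⁻⁴ = 2.074×10⁻⁴ K⁻¹
Layer 3: α = (0.89 + 0.074×10)×10⁻⁴ = 1.63×10⁻⁴ K⁻¹
Layer 4: α = (0.89 + 0.074×1.7)×10⁻⁴ = 1.0158×10⁻⁴ K⁻¹
1.2 × 2.518×10⁻⁴ × 71 = 0.02145336 m
2.074×10⁻⁴ × 0.52 × 350 = 0.0377468 m
800 × 1.63×10⁻⁴ × 0.59 = 0.076936 m
1221–1711 m: 490 × 0.33 × 1.0158×10⁻⁴ = 0.016425486 m
Δh = 0.02145336 + 0.0377468 + 0.076936 + 0.016425486 = 0.152561646 m ≈ 153 mm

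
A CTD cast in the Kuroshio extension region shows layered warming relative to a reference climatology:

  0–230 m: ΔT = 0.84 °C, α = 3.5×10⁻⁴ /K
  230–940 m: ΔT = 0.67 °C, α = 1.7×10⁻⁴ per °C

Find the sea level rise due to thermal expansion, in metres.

0.148 m of thermosteric rise

Layer 1: 0.84 × 230 × 3.5×10⁻⁴ = 0.06762 m
Layer 2: 0.67 × 1.7×10⁻⁴ × 710 = 0.080869 m
Δh = 0.06762 + 0.080869 = 0.148489 m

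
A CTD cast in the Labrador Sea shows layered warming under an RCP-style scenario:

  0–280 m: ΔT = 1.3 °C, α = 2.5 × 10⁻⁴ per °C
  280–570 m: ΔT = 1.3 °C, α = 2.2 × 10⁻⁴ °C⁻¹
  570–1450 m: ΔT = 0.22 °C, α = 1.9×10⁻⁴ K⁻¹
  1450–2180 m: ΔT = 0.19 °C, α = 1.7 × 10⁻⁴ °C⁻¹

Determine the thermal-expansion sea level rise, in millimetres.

Δh ≈ 234 mm

1.3 × 2.5×10⁻⁴ × 280 = 0.09100 m
Layer 2: 290 × 2.2×10⁻⁴ × 1.3 = 0.08294 m
Layer 3: 1.9×10⁻⁴ × 0.22 × 880 = 0.036784 m
1450–2180 m: 1.7×10⁻⁴ × 0.19 × 730 = 0.023579 m
Δh = 0.09100 + 0.08294 + 0.036784 + 0.023579 = 0.234303 m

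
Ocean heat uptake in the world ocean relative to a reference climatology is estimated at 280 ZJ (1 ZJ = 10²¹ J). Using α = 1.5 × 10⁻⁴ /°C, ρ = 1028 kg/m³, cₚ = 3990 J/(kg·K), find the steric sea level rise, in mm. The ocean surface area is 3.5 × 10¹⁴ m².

Per unit area: Q = 280×10²¹ / (3.5×10¹⁴) = 8×10⁸ J/m²
Δh = αQ/(ρcₚ) = 1.5×10⁻⁴ × 8×10⁸ / (1028 × 3990) ≈ 0.029256 m

29.3 mm of thermosteric rise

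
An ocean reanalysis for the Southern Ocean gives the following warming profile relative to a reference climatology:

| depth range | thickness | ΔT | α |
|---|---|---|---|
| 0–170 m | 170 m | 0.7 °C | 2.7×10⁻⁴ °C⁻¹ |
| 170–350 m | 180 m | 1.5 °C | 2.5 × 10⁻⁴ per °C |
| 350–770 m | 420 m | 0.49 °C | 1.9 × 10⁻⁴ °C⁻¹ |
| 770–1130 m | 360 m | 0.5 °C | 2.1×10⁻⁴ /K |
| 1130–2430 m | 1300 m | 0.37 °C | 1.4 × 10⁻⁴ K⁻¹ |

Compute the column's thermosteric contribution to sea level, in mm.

Layer 1: 170 × 2.7×10⁻⁴ × 0.7 = 0.03213 m
Layer 2: 1.5 × 2.5×10⁻⁴ × 180 = 0.06750 m
350–770 m: 420 × 1.9×10⁻⁴ × 0.49 = 0.039102 m
2.1×10⁻⁴ × 0.5 × 360 = 0.03780 m
0.37 × 1.4×10⁻⁴ × 1300 = 0.06734 m
Δh = 0.03213 + 0.06750 + 0.039102 + 0.03780 + 0.06734 = 0.243872 m ≈ 244 mm

Δh = 244 mm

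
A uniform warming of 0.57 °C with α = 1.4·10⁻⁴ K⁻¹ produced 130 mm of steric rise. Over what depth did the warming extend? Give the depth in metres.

about 1600 m

H = Δh/(αΔT) = 0.13 / (1.4×10⁻⁴ × 0.57) ≈ 1629 m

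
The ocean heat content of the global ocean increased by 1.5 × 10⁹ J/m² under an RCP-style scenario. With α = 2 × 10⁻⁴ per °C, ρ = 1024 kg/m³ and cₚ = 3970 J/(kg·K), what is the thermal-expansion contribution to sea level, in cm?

Δh = αQ/(ρcₚ) = 2×10⁻⁴ × 1.5×10⁹ / (1024 × 3970) ≈ 0.073796 m

Δh = 7.38 cm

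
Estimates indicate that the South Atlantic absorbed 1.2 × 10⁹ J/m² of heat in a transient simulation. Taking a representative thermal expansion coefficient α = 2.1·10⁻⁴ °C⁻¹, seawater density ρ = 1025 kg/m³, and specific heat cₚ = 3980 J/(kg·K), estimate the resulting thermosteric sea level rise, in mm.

Δh = αQ/(ρcₚ) = 2.1×10⁻⁴ × 1.2×10⁹ / (1025 × 3980) ≈ 0.061772 m

61.8 mm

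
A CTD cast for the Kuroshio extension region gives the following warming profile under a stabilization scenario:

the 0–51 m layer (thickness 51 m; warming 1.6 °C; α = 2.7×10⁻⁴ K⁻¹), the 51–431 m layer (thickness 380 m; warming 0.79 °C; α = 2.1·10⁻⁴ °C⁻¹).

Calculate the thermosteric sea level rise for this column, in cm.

Layer 1: 51 × 1.6 × 2.7×10⁻⁴ = 0.022032 m
51–431 m: 380 × 0.79 × 2.1×10⁻⁴ = 0.063042 m
Δh = 0.022032 + 0.063042 = 0.085074 m

8.5 cm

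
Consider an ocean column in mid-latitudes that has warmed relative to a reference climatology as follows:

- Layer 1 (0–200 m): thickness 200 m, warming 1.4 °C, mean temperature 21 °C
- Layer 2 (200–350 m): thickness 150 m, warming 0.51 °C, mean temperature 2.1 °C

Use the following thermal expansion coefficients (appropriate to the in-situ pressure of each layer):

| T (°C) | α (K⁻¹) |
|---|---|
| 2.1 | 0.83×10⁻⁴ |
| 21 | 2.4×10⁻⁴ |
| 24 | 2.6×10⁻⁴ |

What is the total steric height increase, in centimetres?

about 7.35 cm

Layer 1 at 21 °C → α = 2.4×10⁻⁴ K⁻¹
Layer 2 at 2.1 °C → α = 0.83×10⁻⁴ K⁻¹
0–200 m: 2.4×10⁻⁴ × 200 × 1.4 = 0.06720 m
Layer 2: 0.51 × 150 × 0.83×10⁻⁴ = 0.0063495 m
Δh = 0.06720 + 0.0063495 = 0.0735495 m ≈ 7.35 cm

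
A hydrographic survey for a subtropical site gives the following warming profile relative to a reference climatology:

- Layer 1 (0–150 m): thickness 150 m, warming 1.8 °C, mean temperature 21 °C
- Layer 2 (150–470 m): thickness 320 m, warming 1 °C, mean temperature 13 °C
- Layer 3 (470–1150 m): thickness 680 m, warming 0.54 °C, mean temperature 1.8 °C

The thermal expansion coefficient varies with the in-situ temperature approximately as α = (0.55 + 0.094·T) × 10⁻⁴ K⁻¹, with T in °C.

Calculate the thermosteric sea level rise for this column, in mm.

151 mm of thermosteric rise

Layer 1: α = (0.55 + 0.094×21)×10⁻⁴ = 2.524×10⁻⁴ K⁻¹
Layer 2: α = (0.55 + 0.094×13)×10⁻⁴ = 1.772×10⁻⁴ K⁻¹
Layer 3: α = (0.55 + 0.094×1.8)×10⁻⁴ = 0.7192×10⁻⁴ K⁻¹
0–150 m: 2.524×10⁻⁴ × 1.8 × 150 = 0.068148 m
150–470 m: 1 × 320 × 1.772×10⁻⁴ = 0.056704 m
680 × 0.7192×10⁻⁴ × 0.54 = 0.026409024 m
Δh = 0.068148 + 0.056704 + 0.026409024 = 0.151261024 m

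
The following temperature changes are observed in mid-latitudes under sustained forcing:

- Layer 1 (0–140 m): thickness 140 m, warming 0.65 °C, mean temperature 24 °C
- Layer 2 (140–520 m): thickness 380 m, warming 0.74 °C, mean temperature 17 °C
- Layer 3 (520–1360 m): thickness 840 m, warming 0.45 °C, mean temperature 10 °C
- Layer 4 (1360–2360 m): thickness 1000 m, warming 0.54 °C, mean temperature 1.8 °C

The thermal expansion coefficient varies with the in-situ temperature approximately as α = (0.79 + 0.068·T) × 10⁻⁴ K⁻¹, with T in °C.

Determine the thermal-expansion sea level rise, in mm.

about 182 mm

Layer 1: α = (0.79 + 0.068×24)×10⁻⁴ = 2.422×10⁻⁴ K⁻¹
Layer 2: α = (0.79 + 0.068×17)×10⁻⁴ = 1.946×10⁻⁴ K⁻¹
Layer 3: α = (0.79 + 0.068×10)×10⁻⁴ = 1.47×10⁻⁴ K⁻¹
Layer 4: α = (0.79 + 0.068×1.8)×10⁻⁴ = 0.9124×10⁻⁴ K⁻¹
Layer 1: 0.65 × 140 × 2.422×10⁻⁴ = 0.0220402 m
380 × 1.946×10⁻⁴ × 0.74 = 0.05472152 m
520–1360 m: 840 × 0.45 × 1.47×10⁻⁴ = 0.055566 m
1360–2360 m: 1000 × 0.9124×10⁻⁴ × 0.54 = 0.0492696 m
Δh = 0.0220402 + 0.05472152 + 0.055566 + 0.0492696 = 0.18159732 m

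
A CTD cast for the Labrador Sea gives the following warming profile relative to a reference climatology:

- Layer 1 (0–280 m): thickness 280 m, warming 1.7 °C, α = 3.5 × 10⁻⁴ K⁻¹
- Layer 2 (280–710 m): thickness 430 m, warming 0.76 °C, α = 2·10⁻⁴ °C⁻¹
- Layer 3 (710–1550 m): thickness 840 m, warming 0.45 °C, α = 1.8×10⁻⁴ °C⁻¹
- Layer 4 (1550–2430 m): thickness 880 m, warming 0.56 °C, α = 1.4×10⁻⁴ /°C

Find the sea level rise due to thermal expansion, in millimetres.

0–280 m: 280 × 3.5×10⁻⁴ × 1.7 = 0.16660 m
0.76 × 430 × 2×10⁻⁴ = 0.06536 m
1.8×10⁻⁴ × 0.45 × 840 = 0.06804 m
1.4×10⁻⁴ × 0.56 × 880 = 0.068992 m
Δh = 0.16660 + 0.06536 + 0.06804 + 0.068992 = 0.368992 m ≈ 369 mm

Δh = 369 mm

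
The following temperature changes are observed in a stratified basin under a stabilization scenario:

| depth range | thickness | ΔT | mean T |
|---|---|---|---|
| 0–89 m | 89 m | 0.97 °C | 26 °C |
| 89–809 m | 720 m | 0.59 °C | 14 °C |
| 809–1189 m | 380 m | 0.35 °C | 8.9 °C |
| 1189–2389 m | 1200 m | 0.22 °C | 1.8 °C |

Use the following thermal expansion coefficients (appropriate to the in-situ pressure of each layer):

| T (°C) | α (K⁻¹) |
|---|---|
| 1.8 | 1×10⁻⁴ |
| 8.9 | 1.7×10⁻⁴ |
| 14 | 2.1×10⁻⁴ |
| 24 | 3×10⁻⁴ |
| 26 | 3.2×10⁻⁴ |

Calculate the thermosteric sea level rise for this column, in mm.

about 166 mm

Layer 1 at 26 °C → α = 3.2×10⁻⁴ K⁻¹
Layer 2 at 14 °C → α = 2.1×10⁻⁴ K⁻¹
Layer 3 at 8.9 °C → α = 1.7×10⁻⁴ K⁻¹
Layer 4 at 1.8 °C → α = 1×10⁻⁴ K⁻¹
Layer 1: 0.97 × 89 × 3.2×10⁻⁴ = 0.0276256 m
2.1×10⁻⁴ × 0.59 × 720 = 0.089208 m
Layer 3: 0.35 × 1.7×10⁻⁴ × 380 = 0.02261 m
Layer 4: 0.22 × 1×10⁻⁴ × 1200 = 0.02640 m
Δh = 0.0276256 + 0.089208 + 0.02261 + 0.02640 = 0.1658436 m ≈ 166 mm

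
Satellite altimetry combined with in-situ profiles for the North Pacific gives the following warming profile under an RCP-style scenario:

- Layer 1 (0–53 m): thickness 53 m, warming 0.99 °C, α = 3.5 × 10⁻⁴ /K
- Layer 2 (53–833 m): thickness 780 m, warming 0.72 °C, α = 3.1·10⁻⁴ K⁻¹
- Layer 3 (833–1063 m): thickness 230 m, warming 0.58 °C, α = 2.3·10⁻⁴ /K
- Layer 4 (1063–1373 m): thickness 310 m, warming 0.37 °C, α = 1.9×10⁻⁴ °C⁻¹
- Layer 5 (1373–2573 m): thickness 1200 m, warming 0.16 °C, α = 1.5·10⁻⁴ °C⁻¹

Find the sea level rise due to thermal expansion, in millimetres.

about 274 mm

Layer 1: 0.99 × 53 × 3.5×10⁻⁴ = 0.0183645 m
53–833 m: 780 × 0.72 × 3.1×10⁻⁴ = 0.174096 m
0.58 × 230 × 2.3×10⁻⁴ = 0.030682 m
Layer 4: 1.9×10⁻⁴ × 0.37 × 310 = 0.021793 m
Layer 5: 0.16 × 1200 × 1.5×10⁻⁴ = 0.02880 m
Δh = 0.0183645 + 0.174096 + 0.030682 + 0.021793 + 0.02880 = 0.2737355 m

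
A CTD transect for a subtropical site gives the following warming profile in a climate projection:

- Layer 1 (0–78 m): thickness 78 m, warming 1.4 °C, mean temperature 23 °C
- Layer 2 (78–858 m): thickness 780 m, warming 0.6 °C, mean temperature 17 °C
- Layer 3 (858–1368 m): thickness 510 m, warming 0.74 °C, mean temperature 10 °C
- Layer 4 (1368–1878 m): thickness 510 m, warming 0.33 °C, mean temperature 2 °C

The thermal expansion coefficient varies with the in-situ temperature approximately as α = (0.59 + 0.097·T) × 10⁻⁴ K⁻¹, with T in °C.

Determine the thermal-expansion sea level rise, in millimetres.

Layer 1: α = (0.59 + 0.097×23)×10⁻⁴ = 2.821×10⁻⁴ K⁻¹
Layer 2: α = (0.59 + 0.097×17)×10⁻⁴ = 2.239×10⁻⁴ K⁻¹
Layer 3: α = (0.59 + 0.097×10)×10⁻⁴ = 1.56×10⁻⁴ K⁻¹
Layer 4: α = (0.59 + 0.097×2)×10⁻⁴ = 0.784×10⁻⁴ K⁻¹
1.4 × 78 × 2.821×10⁻⁴ = 0.03080532 m
Layer 2: 2.239×10⁻⁴ × 780 × 0.6 = 0.1047852 m
858–1368 m: 0.74 × 510 × 1.56×10⁻⁴ = 0.0588744 m
510 × 0.33 × 0.784×10⁻⁴ = 0.01319472 m
Δh = 0.03080532 + 0.1047852 + 0.0588744 + 0.01319472 = 0.20765964 m

about 210 mm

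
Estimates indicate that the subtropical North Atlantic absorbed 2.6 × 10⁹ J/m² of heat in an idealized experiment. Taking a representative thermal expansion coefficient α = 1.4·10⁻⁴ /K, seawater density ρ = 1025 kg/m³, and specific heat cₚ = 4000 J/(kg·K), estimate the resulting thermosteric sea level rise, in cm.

Δh = αQ/(ρcₚ) = 1.4×10⁻⁴ × 2.6×10⁹ / (1025 × 4000) ≈ 0.08878 m

8.88 cm of thermosteric rise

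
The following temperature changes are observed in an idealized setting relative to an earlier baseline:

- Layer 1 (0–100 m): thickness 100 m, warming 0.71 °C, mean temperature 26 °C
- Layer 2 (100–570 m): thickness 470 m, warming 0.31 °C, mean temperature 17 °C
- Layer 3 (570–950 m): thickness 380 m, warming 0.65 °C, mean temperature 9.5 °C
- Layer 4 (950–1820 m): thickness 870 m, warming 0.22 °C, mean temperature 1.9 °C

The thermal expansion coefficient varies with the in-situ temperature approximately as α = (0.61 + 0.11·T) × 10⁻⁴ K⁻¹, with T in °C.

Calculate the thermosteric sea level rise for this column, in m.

Δh = 0.12 m

Layer 1: α = (0.61 + 0.11×26)×10⁻⁴ = 3.47×10⁻⁴ K⁻¹
Layer 2: α = (0.61 + 0.11×17)×10⁻⁴ = 2.48×10⁻⁴ K⁻¹
Layer 3: α = (0.61 + 0.11×9.5)×10⁻⁴ = 1.655×10⁻⁴ K⁻¹
Layer 4: α = (0.61 + 0.11×1.9)×10⁻⁴ = 0.819×10⁻⁴ K⁻¹
0.71 × 3.47×10⁻⁴ × 100 = 0.024637 m
Layer 2: 2.48×10⁻⁴ × 0.31 × 470 = 0.0361336 m
570–950 m: 380 × 1.655×10⁻⁴ × 0.65 = 0.0408785 m
950–1820 m: 0.22 × 870 × 0.819×10⁻⁴ = 0.01567566 m
Δh = 0.024637 + 0.0361336 + 0.0408785 + 0.01567566 = 0.11732476 m ≈ 0.12 m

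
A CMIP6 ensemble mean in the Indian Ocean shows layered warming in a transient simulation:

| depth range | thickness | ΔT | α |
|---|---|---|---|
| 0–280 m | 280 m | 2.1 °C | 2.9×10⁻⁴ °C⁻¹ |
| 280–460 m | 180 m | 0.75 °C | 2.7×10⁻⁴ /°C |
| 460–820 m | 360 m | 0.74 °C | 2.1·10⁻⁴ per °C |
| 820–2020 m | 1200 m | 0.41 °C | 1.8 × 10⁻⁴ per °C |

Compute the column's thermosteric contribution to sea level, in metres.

0.351 m

Layer 1: 280 × 2.9×10⁻⁴ × 2.1 = 0.17052 m
280–460 m: 0.75 × 180 × 2.7×10⁻⁴ = 0.03645 m
Layer 3: 2.1×10⁻⁴ × 360 × 0.74 = 0.055944 m
Layer 4: 0.41 × 1200 × 1.8×10⁻⁴ = 0.08856 m
Δh = 0.17052 + 0.03645 + 0.055944 + 0.08856 = 0.351474 m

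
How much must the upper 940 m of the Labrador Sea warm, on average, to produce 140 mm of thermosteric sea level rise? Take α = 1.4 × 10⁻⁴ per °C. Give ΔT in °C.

about 1.06 °C

ΔT = Δh/(αH) = 0.14 / (1.4×10⁻⁴ × 940) ≈ 1.064 °C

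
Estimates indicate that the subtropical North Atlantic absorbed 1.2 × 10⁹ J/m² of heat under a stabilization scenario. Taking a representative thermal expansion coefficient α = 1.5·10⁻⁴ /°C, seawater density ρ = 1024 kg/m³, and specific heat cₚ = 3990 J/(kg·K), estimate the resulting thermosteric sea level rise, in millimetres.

about 44.1 mm

Δh = αQ/(ρcₚ) = 1.5×10⁻⁴ × 1.2×10⁹ / (1024 × 3990) ≈ 0.044055 m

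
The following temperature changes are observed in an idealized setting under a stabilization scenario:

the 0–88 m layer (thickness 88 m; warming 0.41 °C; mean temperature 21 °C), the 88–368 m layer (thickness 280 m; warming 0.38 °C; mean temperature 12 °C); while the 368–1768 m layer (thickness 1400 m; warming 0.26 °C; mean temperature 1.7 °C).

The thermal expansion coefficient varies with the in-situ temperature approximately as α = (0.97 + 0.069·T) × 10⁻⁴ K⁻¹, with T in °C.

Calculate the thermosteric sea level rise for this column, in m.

Layer 1: α = (0.97 + 0.069×21)×10⁻⁴ = 2.419×10⁻⁴ K⁻¹
Layer 2: α = (0.97 + 0.069×12)×10⁻⁴ = 1.798×10⁻⁴ K⁻¹
Layer 3: α = (0.97 + 0.069×1.7)×10⁻⁴ = 1.0873×10⁻⁴ K⁻¹
0–88 m: 2.419×10⁻⁴ × 88 × 0.41 = 0.008727752 m
Layer 2: 280 × 1.798×10⁻⁴ × 0.38 = 0.01913072 m
0.26 × 1.0873×10⁻⁴ × 1400 = 0.03957772 m
Δh = 0.008727752 + 0.01913072 + 0.03957772 = 0.067436192 m ≈ 0.067 m

about 0.067 m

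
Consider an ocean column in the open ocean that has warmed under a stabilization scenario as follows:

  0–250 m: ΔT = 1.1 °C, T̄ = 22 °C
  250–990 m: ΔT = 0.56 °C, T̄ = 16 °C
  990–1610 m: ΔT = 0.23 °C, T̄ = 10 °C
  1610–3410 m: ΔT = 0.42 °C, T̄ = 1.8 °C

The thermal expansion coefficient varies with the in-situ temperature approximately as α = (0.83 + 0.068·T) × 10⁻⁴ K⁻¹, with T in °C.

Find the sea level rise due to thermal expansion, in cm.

24 cm of thermosteric rise

Layer 1: α = (0.83 + 0.068×22)×10⁻⁴ = 2.326×10⁻⁴ K⁻¹
Layer 2: α = (0.83 + 0.068×16)×10⁻⁴ = 1.918×10⁻⁴ K⁻¹
Layer 3: α = (0.83 + 0.068×10)×10⁻⁴ = 1.51×10⁻⁴ K⁻¹
Layer 4: α = (0.83 + 0.068×1.8)×10⁻⁴ = 0.9524×10⁻⁴ K⁻¹
1.1 × 2.326×10⁻⁴ × 250 = 0.063965 m
Layer 2: 1.918×10⁻⁴ × 0.56 × 740 = 0.07948192 m
Layer 3: 620 × 0.23 × 1.51×10⁻⁴ = 0.0215326 m
1610–3410 m: 0.9524×10⁻⁴ × 0.42 × 1800 = 0.07200144 m
Δh = 0.063965 + 0.07948192 + 0.0215326 + 0.07200144 = 0.23698096 m ≈ 24 cm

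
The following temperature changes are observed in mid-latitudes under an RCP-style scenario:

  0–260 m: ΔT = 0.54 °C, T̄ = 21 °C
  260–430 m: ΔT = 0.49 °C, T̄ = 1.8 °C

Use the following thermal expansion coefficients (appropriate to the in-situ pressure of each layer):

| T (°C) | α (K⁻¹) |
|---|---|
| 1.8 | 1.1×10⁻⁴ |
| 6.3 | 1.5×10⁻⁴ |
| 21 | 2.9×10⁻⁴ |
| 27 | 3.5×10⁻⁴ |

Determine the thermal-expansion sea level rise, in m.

Δh = 0.0499 m

Layer 1 at 21 °C → α = 2.9×10⁻⁴ K⁻¹
Layer 2 at 1.8 °C → α = 1.1×10⁻⁴ K⁻¹
0–260 m: 260 × 0.54 × 2.9×10⁻⁴ = 0.040716 m
260–430 m: 1.1×10⁻⁴ × 170 × 0.49 = 0.009163 m
Δh = 0.040716 + 0.009163 = 0.049879 m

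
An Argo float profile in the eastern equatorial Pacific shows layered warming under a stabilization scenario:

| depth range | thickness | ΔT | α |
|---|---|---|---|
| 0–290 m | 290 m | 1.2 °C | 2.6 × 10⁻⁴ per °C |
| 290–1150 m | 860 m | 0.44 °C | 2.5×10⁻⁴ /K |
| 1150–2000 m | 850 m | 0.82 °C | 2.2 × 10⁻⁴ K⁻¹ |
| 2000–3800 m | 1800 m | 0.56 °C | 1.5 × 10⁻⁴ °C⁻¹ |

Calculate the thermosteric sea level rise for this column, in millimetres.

Δh = 490 mm

Layer 1: 1.2 × 290 × 2.6×10⁻⁴ = 0.09048 m
290–1150 m: 2.5×10⁻⁴ × 0.44 × 860 = 0.09460 m
Layer 3: 0.82 × 850 × 2.2×10⁻⁴ = 0.15334 m
0.56 × 1800 × 1.5×10⁻⁴ = 0.15120 m
Δh = 0.09048 + 0.09460 + 0.15334 + 0.15120 = 0.48962 m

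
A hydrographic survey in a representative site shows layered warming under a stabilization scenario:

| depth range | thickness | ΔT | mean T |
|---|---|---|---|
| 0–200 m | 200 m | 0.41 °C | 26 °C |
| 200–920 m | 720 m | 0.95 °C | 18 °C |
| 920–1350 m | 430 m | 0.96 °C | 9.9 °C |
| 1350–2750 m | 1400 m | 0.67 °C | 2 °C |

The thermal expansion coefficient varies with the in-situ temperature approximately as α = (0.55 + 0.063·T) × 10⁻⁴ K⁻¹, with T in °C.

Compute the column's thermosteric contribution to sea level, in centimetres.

Layer 1: α = (0.55 + 0.063×26)×10⁻⁴ = 2.188×10⁻⁴ K⁻¹
Layer 2: α = (0.55 + 0.063×18)×10⁻⁴ = 1.684×10⁻⁴ K⁻¹
Layer 3: α = (0.55 + 0.063×9.9)×10⁻⁴ = 1.1737×10⁻⁴ K⁻¹
Layer 4: α = (0.55 + 0.063×2)×10⁻⁴ = 0.676×10⁻⁴ K⁻¹
0.41 × 200 × 2.188×10⁻⁴ = 0.0179416 m
1.684×10⁻⁴ × 720 × 0.95 = 0.1151856 m
Layer 3: 1.1737×10⁻⁴ × 0.96 × 430 = 0.048450336 m
0.67 × 1400 × 0.676×10⁻⁴ = 0.0634088 m
Δh = 0.0179416 + 0.1151856 + 0.048450336 + 0.0634088 = 0.244986336 m

Δh ≈ 24 cm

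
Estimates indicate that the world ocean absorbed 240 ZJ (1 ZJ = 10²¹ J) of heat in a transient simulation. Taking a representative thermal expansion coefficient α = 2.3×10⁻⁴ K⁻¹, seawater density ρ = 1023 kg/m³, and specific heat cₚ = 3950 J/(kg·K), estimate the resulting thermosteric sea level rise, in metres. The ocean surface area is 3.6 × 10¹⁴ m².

about 0.0379 m

Per unit area: Q = 240×10²¹ / (3.6×10¹⁴) ≈ 6.667×10⁸ J/m²
Δh = αQ/(ρcₚ) = 2.3×10⁻⁴ × 6.667×10⁸ / (1023 × 3950) ≈ 0.037948 m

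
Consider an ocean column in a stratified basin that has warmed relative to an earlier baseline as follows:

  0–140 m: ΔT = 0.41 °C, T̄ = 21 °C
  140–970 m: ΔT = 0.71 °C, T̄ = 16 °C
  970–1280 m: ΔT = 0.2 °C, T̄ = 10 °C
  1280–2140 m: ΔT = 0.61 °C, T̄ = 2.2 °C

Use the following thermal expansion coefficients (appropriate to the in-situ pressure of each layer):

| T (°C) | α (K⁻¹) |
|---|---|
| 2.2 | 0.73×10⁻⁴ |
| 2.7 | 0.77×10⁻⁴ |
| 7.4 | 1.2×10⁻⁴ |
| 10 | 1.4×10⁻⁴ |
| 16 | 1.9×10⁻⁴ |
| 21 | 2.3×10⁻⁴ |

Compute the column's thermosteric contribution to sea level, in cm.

about 17.2 cm

Layer 1 at 21 °C → α = 2.3×10⁻⁴ K⁻¹
Layer 2 at 16 °C → α = 1.9×10⁻⁴ K⁻¹
Layer 3 at 10 °C → α = 1.4×10⁻⁴ K⁻¹
Layer 4 at 2.2 °C → α = 0.73×10⁻⁴ K⁻¹
Layer 1: 140 × 0.41 × 2.3×10⁻⁴ = 0.013202 m
140–970 m: 0.71 × 1.9×10⁻⁴ × 830 = 0.111967 m
970–1280 m: 0.2 × 1.4×10⁻⁴ × 310 = 0.00868 m
1280–2140 m: 0.61 × 0.73×10⁻⁴ × 860 = 0.0382958 m
Δh = 0.013202 + 0.111967 + 0.00868 + 0.0382958 = 0.1721448 m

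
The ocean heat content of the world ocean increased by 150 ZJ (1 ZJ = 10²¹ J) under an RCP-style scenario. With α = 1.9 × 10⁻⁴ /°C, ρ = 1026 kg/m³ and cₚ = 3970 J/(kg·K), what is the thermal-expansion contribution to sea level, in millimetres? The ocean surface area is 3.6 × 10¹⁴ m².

Per unit area: Q = 150×10²¹ / (3.6×10¹⁴) ≈ 4.167×10⁸ J/m²
Δh = αQ/(ρcₚ) = 1.9×10⁻⁴ × 4.167×10⁸ / (1026 × 3970) ≈ 0.019437 m

about 19.4 mm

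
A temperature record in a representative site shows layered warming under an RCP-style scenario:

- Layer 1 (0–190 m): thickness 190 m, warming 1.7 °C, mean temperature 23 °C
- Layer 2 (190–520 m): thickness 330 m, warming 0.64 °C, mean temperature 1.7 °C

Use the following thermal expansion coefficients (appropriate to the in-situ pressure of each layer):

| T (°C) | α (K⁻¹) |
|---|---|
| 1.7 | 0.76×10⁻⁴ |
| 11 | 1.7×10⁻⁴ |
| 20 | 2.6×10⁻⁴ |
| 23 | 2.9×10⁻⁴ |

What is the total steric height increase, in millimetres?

Layer 1 at 23 °C → α = 2.9×10⁻⁴ K⁻¹
Layer 2 at 1.7 °C → α = 0.76×10⁻⁴ K⁻¹
2.9×10⁻⁴ × 190 × 1.7 = 0.09367 m
0.64 × 0.76×10⁻⁴ × 330 = 0.0160512 m
Δh = 0.09367 + 0.0160512 = 0.1097212 m

Δh = 110 mm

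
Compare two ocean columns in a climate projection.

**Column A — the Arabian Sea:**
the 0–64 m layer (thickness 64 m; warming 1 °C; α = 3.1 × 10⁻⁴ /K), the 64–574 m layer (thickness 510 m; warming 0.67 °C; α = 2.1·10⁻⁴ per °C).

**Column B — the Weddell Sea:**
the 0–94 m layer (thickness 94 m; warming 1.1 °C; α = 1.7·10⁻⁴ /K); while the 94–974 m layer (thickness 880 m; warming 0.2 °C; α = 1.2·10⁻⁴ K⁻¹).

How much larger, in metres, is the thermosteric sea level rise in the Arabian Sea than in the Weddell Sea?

Δh_A − Δh_B ≈ 0.053 m

A 0–64 m: 1 × 64 × 3.1×10⁻⁴ = 0.01984 m
A Layer 2: 2.1×10⁻⁴ × 510 × 0.67 = 0.071757 m
A total: 0.091597 m
B Layer 1: 1.7×10⁻⁴ × 94 × 1.1 = 0.017578 m
B 0.2 × 1.2×10⁻⁴ × 880 = 0.02112 m
B total: 0.038698 m
Difference: 0.091597 − 0.038698 = 0.052899 m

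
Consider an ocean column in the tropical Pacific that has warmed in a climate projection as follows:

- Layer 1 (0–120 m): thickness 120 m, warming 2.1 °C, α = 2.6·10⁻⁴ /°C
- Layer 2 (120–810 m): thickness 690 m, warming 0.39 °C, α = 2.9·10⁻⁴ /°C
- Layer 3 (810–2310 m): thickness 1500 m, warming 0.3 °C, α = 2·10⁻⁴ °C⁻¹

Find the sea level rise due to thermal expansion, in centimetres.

2.6×10⁻⁴ × 120 × 2.1 = 0.06552 m
Layer 2: 690 × 0.39 × 2.9×10⁻⁴ = 0.078039 m
810–2310 m: 1500 × 0.3 × 2×10⁻⁴ = 0.09000 m
Δh = 0.06552 + 0.078039 + 0.09000 = 0.233559 m ≈ 23 cm

about 23 cm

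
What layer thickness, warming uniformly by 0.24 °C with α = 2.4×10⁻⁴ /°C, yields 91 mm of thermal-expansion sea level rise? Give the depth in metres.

H ≈ 1580 m

H = Δh/(αΔT) = 0.091 / (2.4×10⁻⁴ × 0.24) ≈ 1580 m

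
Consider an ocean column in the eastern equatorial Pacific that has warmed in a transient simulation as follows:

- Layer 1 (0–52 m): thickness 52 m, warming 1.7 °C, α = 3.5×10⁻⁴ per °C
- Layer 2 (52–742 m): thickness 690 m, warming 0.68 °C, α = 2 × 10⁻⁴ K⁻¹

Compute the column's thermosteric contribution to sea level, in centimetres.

Layer 1: 3.5×10⁻⁴ × 1.7 × 52 = 0.03094 m
52–742 m: 690 × 2×10⁻⁴ × 0.68 = 0.09384 m
Δh = 0.03094 + 0.09384 = 0.12478 m

about 12 cm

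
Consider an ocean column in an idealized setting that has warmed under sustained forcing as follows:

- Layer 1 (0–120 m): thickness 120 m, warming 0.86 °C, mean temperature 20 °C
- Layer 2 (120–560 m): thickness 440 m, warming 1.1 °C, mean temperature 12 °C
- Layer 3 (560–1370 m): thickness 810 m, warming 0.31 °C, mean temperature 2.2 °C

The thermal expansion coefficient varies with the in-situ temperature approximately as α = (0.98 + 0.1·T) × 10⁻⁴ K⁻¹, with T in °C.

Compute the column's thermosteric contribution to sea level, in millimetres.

170 mm

Layer 1: α = (0.98 + 0.1×20)×10⁻⁴ = 2.98×10⁻⁴ K⁻¹
Layer 2: α = (0.98 + 0.1×12)×10⁻⁴ = 2.18×10⁻⁴ K⁻¹
Layer 3: α = (0.98 + 0.1×2.2)×10⁻⁴ = 1.2×10⁻⁴ K⁻¹
0–120 m: 120 × 0.86 × 2.98×10⁻⁴ = 0.0307536 m
1.1 × 440 × 2.18×10⁻⁴ = 0.105512 m
560–1370 m: 810 × 1.2×10⁻⁴ × 0.31 = 0.030132 m
Δh = 0.0307536 + 0.105512 + 0.030132 = 0.1663976 m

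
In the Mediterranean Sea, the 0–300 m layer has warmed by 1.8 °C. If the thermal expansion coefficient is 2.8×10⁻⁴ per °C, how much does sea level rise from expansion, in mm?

Δh = αΔT·H = 2.8×10⁻⁴ × 1.8 × 300 = 0.15120 m

150 mm of thermosteric rise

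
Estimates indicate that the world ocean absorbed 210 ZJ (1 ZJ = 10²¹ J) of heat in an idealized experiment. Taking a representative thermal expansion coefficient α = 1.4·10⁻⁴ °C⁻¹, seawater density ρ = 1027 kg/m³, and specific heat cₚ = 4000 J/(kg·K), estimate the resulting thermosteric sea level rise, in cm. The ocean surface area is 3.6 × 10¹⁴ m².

Δh ≈ 1.99 cm

Per unit area: Q = 210×10²¹ / (3.6×10¹⁴) ≈ 5.833×10⁸ J/m²
Δh = αQ/(ρcₚ) = 1.4×10⁻⁴ × 5.833×10⁸ / (1027 × 4000) ≈ 0.019879 m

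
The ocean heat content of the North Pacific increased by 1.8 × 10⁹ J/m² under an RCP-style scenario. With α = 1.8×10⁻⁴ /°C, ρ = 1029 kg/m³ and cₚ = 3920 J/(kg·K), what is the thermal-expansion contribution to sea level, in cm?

Δh ≈ 8.03 cm

Δh = αQ/(ρcₚ) = 1.8×10⁻⁴ × 1.8×10⁹ / (1029 × 3920) ≈ 0.080324 m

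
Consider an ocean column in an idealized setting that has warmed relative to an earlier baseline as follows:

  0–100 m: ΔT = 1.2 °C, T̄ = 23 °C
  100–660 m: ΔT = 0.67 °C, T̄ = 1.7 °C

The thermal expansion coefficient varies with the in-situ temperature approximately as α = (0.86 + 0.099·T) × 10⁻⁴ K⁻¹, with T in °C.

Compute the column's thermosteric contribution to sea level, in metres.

Layer 1: α = (0.86 + 0.099×23)×10⁻⁴ = 3.137×10⁻⁴ K⁻¹
Layer 2: α = (0.86 + 0.099×1.7)×10⁻⁴ = 1.0283×10⁻⁴ K⁻¹
Layer 1: 3.137×10⁻⁴ × 100 × 1.2 = 0.037644 m
0.67 × 1.0283×10⁻⁴ × 560 = 0.038581816 m
Δh = 0.037644 + 0.038581816 = 0.076225816 m

Δh ≈ 0.0762 m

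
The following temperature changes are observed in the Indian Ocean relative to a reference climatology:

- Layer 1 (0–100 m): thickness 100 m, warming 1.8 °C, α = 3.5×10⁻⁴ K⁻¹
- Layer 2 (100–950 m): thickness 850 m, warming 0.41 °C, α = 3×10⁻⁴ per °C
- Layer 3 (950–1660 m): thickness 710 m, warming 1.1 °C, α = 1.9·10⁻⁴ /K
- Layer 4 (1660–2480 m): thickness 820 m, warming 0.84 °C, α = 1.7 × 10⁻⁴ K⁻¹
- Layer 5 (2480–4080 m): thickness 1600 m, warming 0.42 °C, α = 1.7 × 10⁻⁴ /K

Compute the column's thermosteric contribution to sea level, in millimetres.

Layer 1: 100 × 1.8 × 3.5×10⁻⁴ = 0.06300 m
3×10⁻⁴ × 850 × 0.41 = 0.10455 m
Layer 3: 710 × 1.1 × 1.9×10⁻⁴ = 0.14839 m
Layer 4: 1.7×10⁻⁴ × 820 × 0.84 = 0.117096 m
1600 × 0.42 × 1.7×10⁻⁴ = 0.11424 m
Δh = 0.06300 + 0.10455 + 0.14839 + 0.117096 + 0.11424 = 0.547276 m ≈ 550 mm

Δh ≈ 550 mm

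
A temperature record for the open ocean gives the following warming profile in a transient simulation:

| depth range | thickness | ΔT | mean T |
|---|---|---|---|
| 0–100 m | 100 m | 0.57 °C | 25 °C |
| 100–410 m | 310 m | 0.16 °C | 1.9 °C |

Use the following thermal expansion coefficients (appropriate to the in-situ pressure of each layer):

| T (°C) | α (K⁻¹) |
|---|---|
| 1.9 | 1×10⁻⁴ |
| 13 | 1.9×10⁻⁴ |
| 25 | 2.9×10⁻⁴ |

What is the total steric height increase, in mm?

Layer 1 at 25 °C → α = 2.9×10⁻⁴ K⁻¹
Layer 2 at 1.9 °C → α = 1×10⁻⁴ K⁻¹
Layer 1: 100 × 2.9×10⁻⁴ × 0.57 = 0.01653 m
Layer 2: 0.16 × 310 × 1×10⁻⁴ = 0.00496 m
Δh = 0.01653 + 0.00496 = 0.02149 m ≈ 21.5 mm

21.5 mm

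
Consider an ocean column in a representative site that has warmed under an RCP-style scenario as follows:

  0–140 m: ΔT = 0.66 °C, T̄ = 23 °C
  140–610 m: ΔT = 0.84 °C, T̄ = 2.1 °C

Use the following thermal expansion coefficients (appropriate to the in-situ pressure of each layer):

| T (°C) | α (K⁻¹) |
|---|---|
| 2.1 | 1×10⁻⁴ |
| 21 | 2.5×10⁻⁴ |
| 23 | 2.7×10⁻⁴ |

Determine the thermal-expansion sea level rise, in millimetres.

Layer 1 at 23 °C → α = 2.7×10⁻⁴ K⁻¹
Layer 2 at 2.1 °C → α = 1×10⁻⁴ K⁻¹
0–140 m: 0.66 × 140 × 2.7×10⁻⁴ = 0.024948 m
Layer 2: 470 × 1×10⁻⁴ × 0.84 = 0.03948 m
Δh = 0.024948 + 0.03948 = 0.064428 m

Δh ≈ 64.4 mm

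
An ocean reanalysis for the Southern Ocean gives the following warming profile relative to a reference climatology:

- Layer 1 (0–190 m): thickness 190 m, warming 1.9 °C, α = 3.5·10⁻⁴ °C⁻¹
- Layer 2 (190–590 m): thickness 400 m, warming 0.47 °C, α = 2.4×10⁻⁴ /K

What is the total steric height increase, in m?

Layer 1: 3.5×10⁻⁴ × 190 × 1.9 = 0.12635 m
190–590 m: 0.47 × 2.4×10⁻⁴ × 400 = 0.04512 m
Δh = 0.12635 + 0.04512 = 0.17147 m

0.171 m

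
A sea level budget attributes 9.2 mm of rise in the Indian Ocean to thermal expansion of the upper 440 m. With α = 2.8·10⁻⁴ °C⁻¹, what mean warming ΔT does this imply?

about 0.0747 K

ΔT = Δh/(αH) = 0.0092 / (2.8×10⁻⁴ × 440) ≈ 0.07468 K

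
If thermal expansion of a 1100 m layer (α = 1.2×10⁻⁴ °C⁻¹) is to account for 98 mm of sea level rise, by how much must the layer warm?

about 0.742 K

ΔT = Δh/(αH) = 0.098 / (1.2×10⁻⁴ × 1100) ≈ 0.7424 K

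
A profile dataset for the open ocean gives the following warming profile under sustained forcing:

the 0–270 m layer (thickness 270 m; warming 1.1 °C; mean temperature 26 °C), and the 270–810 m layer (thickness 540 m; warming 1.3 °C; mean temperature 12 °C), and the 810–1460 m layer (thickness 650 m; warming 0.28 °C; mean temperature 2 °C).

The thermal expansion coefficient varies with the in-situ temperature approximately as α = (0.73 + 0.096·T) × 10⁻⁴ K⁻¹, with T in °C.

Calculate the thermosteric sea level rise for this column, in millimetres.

about 245 mm

Layer 1: α = (0.73 + 0.096×26)×10⁻⁴ = 3.226×10⁻⁴ K⁻¹
Layer 2: α = (0.73 + 0.096×12)×10⁻⁴ = 1.882×10⁻⁴ K⁻¹
Layer 3: α = (0.73 + 0.096×2)×10⁻⁴ = 0.922×10⁻⁴ K⁻¹
Layer 1: 1.1 × 270 × 3.226×10⁻⁴ = 0.0958122 m
Layer 2: 540 × 1.882×10⁻⁴ × 1.3 = 0.1321164 m
Layer 3: 650 × 0.922×10⁻⁴ × 0.28 = 0.0167804 m
Δh = 0.0958122 + 0.1321164 + 0.0167804 = 0.244709 m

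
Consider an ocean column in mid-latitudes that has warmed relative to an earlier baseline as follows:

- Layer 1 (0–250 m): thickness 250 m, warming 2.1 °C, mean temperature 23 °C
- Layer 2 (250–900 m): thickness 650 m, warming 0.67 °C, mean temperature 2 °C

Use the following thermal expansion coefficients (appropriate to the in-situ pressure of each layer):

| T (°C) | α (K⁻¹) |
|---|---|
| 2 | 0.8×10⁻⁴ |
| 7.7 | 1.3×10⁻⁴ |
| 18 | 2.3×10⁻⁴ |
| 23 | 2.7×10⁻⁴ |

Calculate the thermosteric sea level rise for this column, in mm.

Layer 1 at 23 °C → α = 2.7×10⁻⁴ K⁻¹
Layer 2 at 2 °C → α = 0.8×10⁻⁴ K⁻¹
2.7×10⁻⁴ × 2.1 × 250 = 0.14175 m
Layer 2: 0.8×10⁻⁴ × 650 × 0.67 = 0.03484 m
Δh = 0.14175 + 0.03484 = 0.17659 m ≈ 177 mm

177 mm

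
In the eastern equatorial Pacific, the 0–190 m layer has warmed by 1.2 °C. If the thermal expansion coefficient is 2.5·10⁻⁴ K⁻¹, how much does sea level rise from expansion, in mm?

Δh = αΔT·H = 2.5×10⁻⁴ × 1.2 × 190 = 0.05700 m

57 mm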